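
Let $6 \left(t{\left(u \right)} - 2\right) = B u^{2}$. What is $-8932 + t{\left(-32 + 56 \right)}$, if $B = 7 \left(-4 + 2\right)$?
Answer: $-10274$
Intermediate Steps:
$B = -14$ ($B = 7 \left(-2\right) = -14$)
$t{\left(u \right)} = 2 - \frac{7 u^{2}}{3}$ ($t{\left(u \right)} = 2 + \frac{\left(-14\right) u^{2}}{6} = 2 - \frac{7 u^{2}}{3}$)
$-8932 + t{\left(-32 + 56 \right)} = -8932 + \left(2 - \frac{7 \left(-32 + 56\right)^{2}}{3}\right) = -8932 + \left(2 - \frac{7 \cdot 24^{2}}{3}\right) = -8932 + \left(2 - 1344\right) = -8932 - 1342 = -10274$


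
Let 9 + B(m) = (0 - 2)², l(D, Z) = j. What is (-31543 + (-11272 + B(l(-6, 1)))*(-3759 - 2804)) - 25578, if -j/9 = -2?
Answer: 73953830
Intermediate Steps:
j = 18 (j = -9*(-2) = 18)
l(D, Z) = 18
B(m) = -5 (B(m) = -9 + (0 - 2)² = -9 + (-2)² = -9 + 4 = -5)
(-31543 + (-11272 + B(l(-6, 1)))*(-3759 - 2804)) - 25578 = (-31543 + (-11272 - 5)*(-3759 - 2804)) - 25578 = (-31543 - 11277*(-6563)) - 25578 = (-31543 + 74010951) - 25578 = 73979408 - 25578 = 73953830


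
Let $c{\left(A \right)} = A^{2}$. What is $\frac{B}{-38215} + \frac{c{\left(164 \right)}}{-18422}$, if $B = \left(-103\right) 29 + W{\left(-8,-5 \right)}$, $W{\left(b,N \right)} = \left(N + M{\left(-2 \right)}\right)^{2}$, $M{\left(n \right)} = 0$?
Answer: $- \frac{486632338}{351998365} \approx -1.3825$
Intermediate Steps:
$W{\left(b,N \right)} = N^{2}$ ($W{\left(b,N \right)} = \left(N + 0\right)^{2} = N^{2}$)
$B = -2962$ ($B = \left(-103\right) 29 + \left(-5\right)^{2} = -2987 + 25 = -2962$)
$\frac{B}{-38215} + \frac{c{\left(164 \right)}}{-18422} = - \frac{2962}{-38215} + \frac{164^{2}}{-18422} = \left(-2962\right) \left(- \frac{1}{38215}\right) + 26896 \left(- \frac{1}{18422}\right) = \frac{2962}{38215} - \frac{13448}{9211} = - \frac{486632338}{351998365}$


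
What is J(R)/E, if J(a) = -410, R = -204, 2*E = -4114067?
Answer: 820/4114067 ≈ 0.00019932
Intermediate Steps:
E = -4114067/2 (E = (½)*(-4114067) = -4114067/2 ≈ -2.0570e+6)
J(R)/E = -410/(-4114067/2) = -410*(-2/4114067) = 820/4114067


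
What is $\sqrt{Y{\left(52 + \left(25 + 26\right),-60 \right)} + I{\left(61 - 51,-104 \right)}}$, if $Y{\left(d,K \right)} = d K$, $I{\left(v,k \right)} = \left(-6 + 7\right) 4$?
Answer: $4 i \sqrt{386} \approx 78.588 i$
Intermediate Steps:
$I{\left(v,k \right)} = 4$ ($I{\left(v,k \right)} = 1 \cdot 4 = 4$)
$Y{\left(d,K \right)} = K d$
$\sqrt{Y{\left(52 + \left(25 + 26\right),-60 \right)} + I{\left(61 - 51,-104 \right)}} = \sqrt{- 60 \left(52 + \left(25 + 26\right)\right) + 4} = \sqrt{- 60 \left(52 + 51\right) + 4} = \sqrt{\left(-60\right) 103 + 4} = \sqrt{-6180 + 4} = \sqrt{-6176} = 4 i \sqrt{386}$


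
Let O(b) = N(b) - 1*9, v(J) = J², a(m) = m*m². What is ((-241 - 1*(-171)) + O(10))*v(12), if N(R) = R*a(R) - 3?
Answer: 1428192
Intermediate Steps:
a(m) = m³
N(R) = -3 + R⁴ (N(R) = R*R³ - 3 = R⁴ - 3 = -3 + R⁴)
O(b) = -12 + b⁴ (O(b) = (-3 + b⁴) - 1*9 = (-3 + b⁴) - 9 = -12 + b⁴)
((-241 - 1*(-171)) + O(10))*v(12) = ((-241 - 1*(-171)) + (-12 + 10⁴))*12² = ((-241 + 171) + (-12 + 10000))*144 = (-70 + 9988)*144 = 9918*144 = 1428192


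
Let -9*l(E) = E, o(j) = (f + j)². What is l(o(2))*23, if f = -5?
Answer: -23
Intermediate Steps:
o(j) = (-5 + j)²
l(E) = -E/9
l(o(2))*23 = -(-5 + 2)²/9*23 = -⅑*(-3)²*23 = -⅑*9*23 = -1*23 = -23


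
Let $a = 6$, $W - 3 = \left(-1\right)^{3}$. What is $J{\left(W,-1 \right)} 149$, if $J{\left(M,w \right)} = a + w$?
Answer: $745$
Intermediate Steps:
$W = 2$ ($W = 3 + \left(-1\right)^{3} = 3 - 1 = 2$)
$J{\left(M,w \right)} = 6 + w$
$J{\left(W,-1 \right)} 149 = \left(6 - 1\right) 149 = 5 \cdot 149 = 745$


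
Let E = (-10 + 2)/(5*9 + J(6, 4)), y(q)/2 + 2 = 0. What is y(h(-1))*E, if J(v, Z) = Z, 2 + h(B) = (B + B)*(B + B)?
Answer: 32/49 ≈ 0.65306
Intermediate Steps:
h(B) = -2 + 4*B**2 (h(B) = -2 + (B + B)*(B + B) = -2 + (2*B)*(2*B) = -2 + 4*B**2)
y(q) = -4 (y(q) = -4 + 2*0 = -4 + 0 = -4)
E = -8/49 (E = (-10 + 2)/(5*9 + 4) = -8/(45 + 4) = -8/49 ≈ -0.16327)
y(h(-1))*E = -4*(-8/49) = 32/49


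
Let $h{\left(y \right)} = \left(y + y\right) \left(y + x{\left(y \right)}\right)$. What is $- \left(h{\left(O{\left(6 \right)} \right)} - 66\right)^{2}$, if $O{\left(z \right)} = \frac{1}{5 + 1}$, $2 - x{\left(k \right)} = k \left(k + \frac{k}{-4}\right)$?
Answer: $- \frac{88378801}{20736} \approx -4262.1$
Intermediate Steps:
$x{\left(k \right)} = 2 - \frac{3 k^{2}}{4}$ ($x{\left(k \right)} = 2 - k \left(k + \frac{k}{-4}\right) = 2 - k \left(k + k \left(- \frac{1}{4}\right)\right) = 2 - k \left(k - \frac{k}{4}\right) = 2 - k \frac{3 k}{4} = 2 - \frac{3 k^{2}}{4}$)
$O{\left(z \right)} = \frac{1}{6}$
$h{\left(y \right)} = 2 y \left(2 + y - \frac{3 y^{2}}{4}\right)$ ($h{\left(y \right)} = \left(y + y\right) \left(y - \left(-2 + \frac{3 y^{2}}{4}\right)\right) = 2 y \left(2 + y - \frac{3 y^{2}}{4}\right)$)
$- \left(h{\left(O{\left(6 \right)} \right)} - 66\right)^{2} = - \left(\frac{1}{2} \cdot \frac{1}{6} \left(8 - \frac{3}{36} + 4 \cdot \frac{1}{6}\right) - 66\right)^{2} = - \left(\frac{1}{2} \cdot \frac{1}{6} \left(8 - \frac{1}{12} + \frac{2}{3}\right) - 66\right)^{2} = - \left(\frac{1}{2} \cdot \frac{1}{6} \cdot \frac{103}{12} - 66\right)^{2} = - \left(\frac{103}{144} - 66\right)^{2} = - \left(- \frac{9401}{144}\right)^{2} = \left(-1\right) \frac{88378801}{20736} = - \frac{88378801}{20736}$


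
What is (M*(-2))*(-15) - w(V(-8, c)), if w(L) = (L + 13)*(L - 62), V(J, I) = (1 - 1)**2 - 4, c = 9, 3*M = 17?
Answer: 764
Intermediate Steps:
M = 17/3 (M = (1/3)*17 = 17/3 ≈ 5.6667)
V(J, I) = -4 (V(J, I) = 0**2 - 4 = 0 - 4 = -4)
w(L) = (-62 + L)*(13 + L) (w(L) = (13 + L)*(-62 + L) = (-62 + L)*(13 + L))
(M*(-2))*(-15) - w(V(-8, c)) = ((17/3)*(-2))*(-15) - (-806 + (-4)**2 - 49*(-4)) = -34/3*(-15) - (-806 + 16 + 196) = 170 - 1*(-594) = 170 + 594 = 764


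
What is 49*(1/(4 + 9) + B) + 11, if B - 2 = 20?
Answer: 14206/13 ≈ 1092.8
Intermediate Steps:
B = 22 (B = 2 + 20 = 22)
49*(1/(4 + 9) + B) + 11 = 49*(1/(4 + 9) + 22) + 11 = 49*(1/13 + 22) + 11 = 49*(287/13) + 11 = 14063/13 + 11 = 14206/13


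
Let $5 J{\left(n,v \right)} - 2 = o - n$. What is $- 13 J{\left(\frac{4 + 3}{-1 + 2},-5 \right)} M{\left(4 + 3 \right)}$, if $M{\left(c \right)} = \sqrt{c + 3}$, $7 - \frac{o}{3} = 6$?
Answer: $\frac{26 \sqrt{10}}{5} \approx 16.444$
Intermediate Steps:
$o = 3$ ($o = 21 - 18 = 3$)
$J{\left(n,v \right)} = 1 - \frac{n}{5}$ ($J{\left(n,v \right)} = \frac{2}{5} + \frac{3 - n}{5} = \frac{2}{5} - \left(- \frac{3}{5} + \frac{n}{5}\right) = 1 - \frac{n}{5}$)
$M{\left(c \right)} = \sqrt{3 + c}$
$- 13 J{\left(\frac{4 + 3}{-1 + 2},-5 \right)} M{\left(4 + 3 \right)} = - 13 \left(1 - \frac{\left(4 + 3\right) \frac{1}{-1 + 2}}{5}\right) \sqrt{3 + \left(4 + 3\right)} = - 13 \left(1 - \frac{7 \cdot 1^{-1}}{5}\right) \sqrt{3 + 7} = - 13 \left(1 - \frac{7 \cdot 1}{5}\right) \sqrt{10} = - 13 \left(1 - \frac{7}{5}\right) \sqrt{10} = \left(-13\right) \left(- \frac{2}{5}\right) \sqrt{10} = \frac{26 \sqrt{10}}{5}$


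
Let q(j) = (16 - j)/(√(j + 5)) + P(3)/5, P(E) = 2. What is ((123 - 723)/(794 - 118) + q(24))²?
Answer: 50620176/20706725 + 6592*√29/24505 ≈ 3.8933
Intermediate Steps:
q(j) = ⅖ + (16 - j)/√(5 + j) (q(j) = (16 - j)/(√(j + 5)) + 2/5 = (16 - j)/(√(5 + j)) + 2*(⅕) = (16 - j)/√(5 + j) + ⅖ = ⅖ + (16 - j)/√(5 + j))
((123 - 723)/(794 - 118) + q(24))² = ((123 - 723)/(794 - 118) + (16 - 1*24 + 2*√(5 + 24)/5)/√(5 + 24))² = (-600/676 + (16 - 24 + 2*√29/5)/√29)² = (-600*1/676 + (√29/29)*(-8 + 2*√29/5))² = (-150/169 + √29*(-8 + 2*√29/5)/29)²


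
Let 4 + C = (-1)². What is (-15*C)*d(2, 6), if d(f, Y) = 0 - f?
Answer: -90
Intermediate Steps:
d(f, Y) = -f
C = -3 (C = -4 + (-1)² = -4 + 1 = -3)
(-15*C)*d(2, 6) = (-15*(-3))*(-1*2) = 45*(-2) = -90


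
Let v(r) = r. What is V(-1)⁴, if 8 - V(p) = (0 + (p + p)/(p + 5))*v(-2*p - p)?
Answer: 130321/16 ≈ 8145.1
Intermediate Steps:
V(p) = 8 + 6*p²/(5 + p) (V(p) = 8 - (0 + (p + p)/(p + 5))*(-2*p - p) = 8 - (0 + (2*p)/(5 + p))*(-3*p) = 8 - (0 + 2*p/(5 + p))*(-3*p) = 8 - 2*p/(5 + p)*(-3*p) = 8 - (-6)*p²/(5 + p) = 8 + 6*p²/(5 + p))
V(-1)⁴ = (2*(20 + 3*(-1)² + 4*(-1))/(5 - 1))⁴ = (2*(20 + 3*1 - 4)/4)⁴ = (2*(¼)*(20 + 3 - 4))⁴ = (2*(¼)*19)⁴ = (19/2)⁴ = 130321/16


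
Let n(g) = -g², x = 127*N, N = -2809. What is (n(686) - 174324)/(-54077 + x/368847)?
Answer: 118938403620/9973247981 ≈ 11.926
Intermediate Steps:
x = -356743 (x = 127*(-2809) = -356743)
(n(686) - 174324)/(-54077 + x/368847) = (-1*686² - 174324)/(-54077 - 356743/368847) = (-1*470596 - 174324)/(-54077 - 356743*1/368847) = (-470596 - 174324)/(-54077 - 356743/368847) = -644920/(-19946495962/368847) = -644920*(-368847/19946495962) = 118938403620/9973247981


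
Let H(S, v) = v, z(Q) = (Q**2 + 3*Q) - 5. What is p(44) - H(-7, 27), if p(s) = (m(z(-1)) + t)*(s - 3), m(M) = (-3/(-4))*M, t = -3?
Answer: -1461/4 ≈ -365.25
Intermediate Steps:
z(Q) = -5 + Q**2 + 3*Q
m(M) = 3*M/4 (m(M) = (-3*(-1/4))*M = 3*M/4)
p(s) = 99/4 - 33*s/4 (p(s) = (3*(-5 + (-1)**2 + 3*(-1))/4 - 3)*(s - 3) = (3*(-5 + 1 - 3)/4 - 3)*(-3 + s) = ((3/4)*(-7) - 3)*(-3 + s) = (-21/4 - 3)*(-3 + s) = -33*(-3 + s)/4 = 99/4 - 33*s/4)
p(44) - H(-7, 27) = (99/4 - 33/4*44) - 1*27 = (99/4 - 363) - 27 = -1353/4 - 27 = -1461/4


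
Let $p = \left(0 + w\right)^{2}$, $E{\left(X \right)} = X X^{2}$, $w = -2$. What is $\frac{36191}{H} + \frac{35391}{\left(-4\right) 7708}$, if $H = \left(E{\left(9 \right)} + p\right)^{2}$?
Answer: $- \frac{380837321}{352461584} \approx -1.0805$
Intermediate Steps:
$E{\left(X \right)} = X^{3}$
$p = 4$ ($p = \left(0 - 2\right)^{2} = \left(-2\right)^{2} = 4$)
$H = 537289$ ($H = \left(9^{3} + 4\right)^{2} = \left(729 + 4\right)^{2} = 733^{2} = 537289$)
$\frac{36191}{H} + \frac{35391}{\left(-4\right) 7708} = \frac{36191}{537289} + \frac{35391}{\left(-4\right) 7708} = 36191 \cdot \frac{1}{537289} + \frac{35391}{-30832} = \frac{36191}{537289} + 35391 \left(- \frac{1}{30832}\right) = \frac{36191}{537289} - \frac{753}{656} = - \frac{380837321}{352461584}$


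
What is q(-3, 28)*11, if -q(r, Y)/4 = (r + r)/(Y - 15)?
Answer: 264/13 ≈ 20.308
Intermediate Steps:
q(r, Y) = -8*r/(-15 + Y) (q(r, Y) = -4*(r + r)/(Y - 15) = -4*2*r/(-15 + Y) = -8*r/(-15 + Y))
q(-3, 28)*11 = -8*(-3)/(-15 + 28)*11 = -8*(-3)/13*11 = -8*(-3)*1/13*11 = (24/13)*11 = 264/13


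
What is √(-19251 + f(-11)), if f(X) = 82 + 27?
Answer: I*√19142 ≈ 138.35*I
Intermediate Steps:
f(X) = 109
√(-19251 + f(-11)) = √(-19251 + 109) = √(-19142) = I*√19142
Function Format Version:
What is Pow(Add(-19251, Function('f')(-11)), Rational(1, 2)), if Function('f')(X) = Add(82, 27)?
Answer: Mul(I, Pow(19142, Rational(1, 2))) ≈ Mul(138.35, I)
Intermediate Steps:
Function('f')(X) = 109
Pow(Add(-19251, Function('f')(-11)), Rational(1, 2)) = Pow(Add(-19251, 109), Rational(1, 2)) = Pow(-19142, Rational(1, 2)) = Mul(I, Pow(19142, Rational(1, 2)))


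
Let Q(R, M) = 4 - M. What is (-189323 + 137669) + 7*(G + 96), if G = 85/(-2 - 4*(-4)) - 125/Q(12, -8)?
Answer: -612149/12 ≈ -51012.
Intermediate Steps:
G = -365/84 (G = 85/(-2 - 4*(-4)) - 125/(4 - 1*(-8)) = 85/(-2 + 16) - 125/(4 + 8) = 85/14 - 125/12 = -365/84 ≈ -4.3452)
(-189323 + 137669) + 7*(G + 96) = (-189323 + 137669) + 7*(-365/84 + 96) = -51654 + 7*(7699/84) = -51654 + 7699/12 = -612149/12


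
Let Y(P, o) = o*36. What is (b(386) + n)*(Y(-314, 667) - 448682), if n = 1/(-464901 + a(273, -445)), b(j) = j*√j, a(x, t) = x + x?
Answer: 84934/92871 - 163922620*√386 ≈ -3.2206e+9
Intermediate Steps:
a(x, t) = 2*x
b(j) = j^(3/2)
n = -1/464355 (n = 1/(-464901 + 2*273) = 1/(-464901 + 546) = 1/(-464355) = -1/464355 ≈ -2.1535e-6)
Y(P, o) = 36*o
(b(386) + n)*(Y(-314, 667) - 448682) = (386^(3/2) - 1/464355)*(36*667 - 448682) = (386*√386 - 1/464355)*(24012 - 448682) = (-1/464355 + 386*√386)*(-424670) = 84934/92871 - 163922620*√386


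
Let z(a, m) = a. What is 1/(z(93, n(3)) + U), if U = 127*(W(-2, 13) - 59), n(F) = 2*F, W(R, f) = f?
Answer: -1/5749 ≈ -0.00017394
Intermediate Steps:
U = -5842 (U = 127*(13 - 59) = 127*(-46) = -5842)
1/(z(93, n(3)) + U) = 1/(93 - 5842) = 1/(-5749) = -1/5749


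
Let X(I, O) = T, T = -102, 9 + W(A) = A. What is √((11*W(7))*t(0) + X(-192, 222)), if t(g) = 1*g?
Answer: I*√102 ≈ 10.1*I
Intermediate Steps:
t(g) = g
W(A) = -9 + A
X(I, O) = -102
√((11*W(7))*t(0) + X(-192, 222)) = √((11*(-9 + 7))*0 - 102) = √((11*(-2))*0 - 102) = √(-22*0 - 102) = √(0 - 102) = √(-102) = I*√102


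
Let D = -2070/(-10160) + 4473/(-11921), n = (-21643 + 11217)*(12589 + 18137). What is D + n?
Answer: -554283694397151/1730248 ≈ -3.2035e+8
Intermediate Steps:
n = -320349276 (n = -10426*30726 = -320349276)
D = -296703/1730248 (D = -2070*(-1/10160) + 4473*(-1/11921) = 207/1016 - 639/1703 = -296703/1730248 ≈ -0.17148)
D + n = -296703/1730248 - 320349276 = -554283694397151/1730248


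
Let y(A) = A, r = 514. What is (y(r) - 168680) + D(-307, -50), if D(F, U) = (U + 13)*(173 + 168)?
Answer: -180783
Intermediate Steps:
D(F, U) = 4433 + 341*U (D(F, U) = (13 + U)*341 = 4433 + 341*U)
(y(r) - 168680) + D(-307, -50) = (514 - 168680) + (4433 + 341*(-50)) = -168166 + (4433 - 17050) = -168166 - 12617 = -180783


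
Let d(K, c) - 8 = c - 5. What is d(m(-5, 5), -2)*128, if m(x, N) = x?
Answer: 128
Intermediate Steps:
d(K, c) = 3 + c (d(K, c) = 8 + (c - 5) = 8 + (-5 + c) = 3 + c)
d(m(-5, 5), -2)*128 = (3 - 2)*128 = 1*128 = 128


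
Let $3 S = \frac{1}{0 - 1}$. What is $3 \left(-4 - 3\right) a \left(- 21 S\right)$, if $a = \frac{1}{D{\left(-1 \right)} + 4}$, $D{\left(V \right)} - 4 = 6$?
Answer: $- \frac{21}{2} \approx -10.5$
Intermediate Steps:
$D{\left(V \right)} = 10$ ($D{\left(V \right)} = 4 + 6 = 10$)
$S = - \frac{1}{3}$ ($S = \frac{1}{3 \left(0 - 1\right)} = \frac{1}{3 \left(-1\right)} = \frac{1}{3} \left(-1\right) = - \frac{1}{3} \approx -0.33333$)
$a = \frac{1}{14}$ ($a = \frac{1}{10 + 4} = \frac{1}{14} \approx 0.071429$)
$3 \left(-4 - 3\right) a \left(- 21 S\right) = 3 \left(-4 - 3\right) \frac{1}{14} \left(\left(-21\right) \left(- \frac{1}{3}\right)\right) = 3 \left(-7\right) \frac{1}{14} \cdot 7 = \left(-21\right) \frac{1}{14} \cdot 7 = \left(- \frac{3}{2}\right) 7 = - \frac{21}{2}$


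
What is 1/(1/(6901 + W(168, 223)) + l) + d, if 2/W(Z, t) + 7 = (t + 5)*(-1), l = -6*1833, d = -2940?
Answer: -52437310360793/17835819299 ≈ -2940.0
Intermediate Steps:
l = -10998
W(Z, t) = 2/(-12 - t) (W(Z, t) = 2/(-7 + (t + 5)*(-1)) = 2/(-7 + (5 + t)*(-1)) = 2/(-7 + (-5 - t)) = 2/(-12 - t))
1/(1/(6901 + W(168, 223)) + l) + d = 1/(1/(6901 - 2/(12 + 223)) - 10998) - 2940 = 1/(1/(6901 - 2/235) - 10998) - 2940 = 1/(1/(1621733/235) - 10998) - 2940 = 1/(235/1621733 - 10998) - 2940 = 1/(-17835819299/1621733) - 2940 = -1621733/17835819299 - 2940 = -52437310360793/17835819299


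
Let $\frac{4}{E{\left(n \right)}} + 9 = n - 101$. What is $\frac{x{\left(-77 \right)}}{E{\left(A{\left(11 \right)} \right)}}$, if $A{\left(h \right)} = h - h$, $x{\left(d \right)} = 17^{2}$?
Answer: $- \frac{15895}{2} \approx -7947.5$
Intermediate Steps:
$x{\left(d \right)} = 289$
$A{\left(h \right)} = 0$
$E{\left(n \right)} = \frac{4}{-110 + n}$ ($E{\left(n \right)} = \frac{4}{-9 + \left(n - 101\right)} = \frac{4}{-9 + \left(-101 + n\right)} = \frac{4}{-110 + n}$)
$\frac{x{\left(-77 \right)}}{E{\left(A{\left(11 \right)} \right)}} = \frac{289}{4 \frac{1}{-110 + 0}} = \frac{289}{4 \frac{1}{-110}} = \frac{289}{4 \left(- \frac{1}{110}\right)} = \frac{289}{- \frac{2}{55}} = 289 \left(- \frac{55}{2}\right) = - \frac{15895}{2}$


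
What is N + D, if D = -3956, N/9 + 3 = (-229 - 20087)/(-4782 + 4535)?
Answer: -800957/247 ≈ -3242.7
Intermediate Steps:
N = 176175/247 (N = -27 + 9*((-229 - 20087)/(-4782 + 4535)) = -27 + 9*(-20316/(-247)) = -27 + 9*(-20316*(-1/247)) = -27 + 9*(20316/247) = -27 + 182844/247 = 176175/247 ≈ 713.26)
N + D = 176175/247 - 3956 = -800957/247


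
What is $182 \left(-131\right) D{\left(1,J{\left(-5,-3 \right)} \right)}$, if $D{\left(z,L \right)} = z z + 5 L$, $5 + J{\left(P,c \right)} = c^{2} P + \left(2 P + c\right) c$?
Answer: $1287468$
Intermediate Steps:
$J{\left(P,c \right)} = -5 + P c^{2} + c \left(c + 2 P\right)$ ($J{\left(P,c \right)} = -5 + \left(c^{2} P + \left(2 P + c\right) c\right) = -5 + \left(P c^{2} + \left(c + 2 P\right) c\right) = -5 + \left(P c^{2} + c \left(c + 2 P\right)\right) = -5 + P c^{2} + c \left(c + 2 P\right)$)
$D{\left(z,L \right)} = z^{2} + 5 L$
$182 \left(-131\right) D{\left(1,J{\left(-5,-3 \right)} \right)} = 182 \left(-131\right) \left(1^{2} + 5 \left(-5 + \left(-3\right)^{2} - 5 \left(-3\right)^{2} + 2 \left(-5\right) \left(-3\right)\right)\right) = - 23842 \left(1 + 5 \left(-5 + 9 - 45 + 30\right)\right) = - 23842 \left(1 + 5 \left(-11\right)\right) = - 23842 \left(1 - 55\right) = \left(-23842\right) \left(-54\right) = 1287468$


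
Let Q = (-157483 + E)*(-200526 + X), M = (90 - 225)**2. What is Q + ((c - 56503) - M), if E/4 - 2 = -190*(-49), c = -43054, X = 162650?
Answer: 4553903078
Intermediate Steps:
M = 18225 (M = (-135)**2 = 18225)
E = 37248 (E = 8 + 4*(-190*(-49)) = 8 + 4*9310 = 8 + 37240 = 37248)
Q = 4554020860 (Q = (-157483 + 37248)*(-200526 + 162650) = -120235*(-37876) = 4554020860)
Q + ((c - 56503) - M) = 4554020860 + ((-43054 - 56503) - 1*18225) = 4554020860 + (-99557 - 18225) = 4554020860 - 117782 = 4553903078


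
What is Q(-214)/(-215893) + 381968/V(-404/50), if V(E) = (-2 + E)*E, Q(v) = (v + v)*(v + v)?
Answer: 6441351386458/1373727159 ≈ 4689.0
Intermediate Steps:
Q(v) = 4*v**2 (Q(v) = (2*v)*(2*v) = 4*v**2)
V(E) = E*(-2 + E)
Q(-214)/(-215893) + 381968/V(-404/50) = (4*(-214)**2)/(-215893) + 381968/(((-404/50)*(-2 - 404/50))) = (4*45796)*(-1/215893) + 381968/(((-404*1/50)*(-2 - 404*1/50))) = 183184*(-1/215893) + 381968/((-202*(-2 - 202/25)/25)) = -183184/215893 + 381968/((-202/25*(-252/25))) = -183184/215893 + 381968/(50904/625) = -183184/215893 + 381968*(625/50904) = -183184/215893 + 29841250/6363 = 6441351386458/1373727159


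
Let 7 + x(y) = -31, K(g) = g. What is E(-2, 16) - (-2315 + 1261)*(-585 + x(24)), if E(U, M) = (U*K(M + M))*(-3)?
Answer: -656450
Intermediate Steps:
E(U, M) = -6*M*U (E(U, M) = (U*(M + M))*(-3) = (U*(2*M))*(-3) = (2*M*U)*(-3) = -6*M*U)
x(y) = -38 (x(y) = -7 - 31 = -38)
E(-2, 16) - (-2315 + 1261)*(-585 + x(24)) = -6*16*(-2) - (-2315 + 1261)*(-585 - 38) = 192 - (-1054)*(-623) = 192 - 1*656642 = 192 - 656642 = -656450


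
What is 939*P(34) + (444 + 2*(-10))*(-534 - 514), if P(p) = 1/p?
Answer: -15107029/34 ≈ -4.4432e+5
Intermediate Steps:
939*P(34) + (444 + 2*(-10))*(-534 - 514) = 939/34 + (444 + 2*(-10))*(-534 - 514) = 939*(1/34) + (444 - 20)*(-1048) = 939/34 + 424*(-1048) = 939/34 - 444352 = -15107029/34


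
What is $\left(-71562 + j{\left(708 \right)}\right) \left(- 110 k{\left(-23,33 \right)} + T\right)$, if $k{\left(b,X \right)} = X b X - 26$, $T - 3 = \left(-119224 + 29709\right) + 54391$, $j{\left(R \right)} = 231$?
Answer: $-194227821879$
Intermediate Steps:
$T = -35121$ ($T = 3 + \left(\left(-119224 + 29709\right) + 54391\right) = 3 + \left(-89515 + 54391\right) = 3 - 35124 = -35121$)
$k{\left(b,X \right)} = -26 + b X^{2}$ ($k{\left(b,X \right)} = b X^{2} - 26 = -26 + b X^{2}$)
$\left(-71562 + j{\left(708 \right)}\right) \left(- 110 k{\left(-23,33 \right)} + T\right) = \left(-71562 + 231\right) \left(- 110 \left(-26 - 23 \cdot 33^{2}\right) - 35121\right) = - 71331 \left(- 110 \left(-26 - 25047\right) - 35121\right) = - 71331 \left(\left(-110\right) \left(-25073\right) - 35121\right) = - 71331 \left(2758030 - 35121\right) = \left(-71331\right) 2722909 = -194227821879$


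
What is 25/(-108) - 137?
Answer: -14821/108 ≈ -137.23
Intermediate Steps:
25/(-108) - 137 = 25*(-1/108) - 137 = -25/108 - 137 = -14821/108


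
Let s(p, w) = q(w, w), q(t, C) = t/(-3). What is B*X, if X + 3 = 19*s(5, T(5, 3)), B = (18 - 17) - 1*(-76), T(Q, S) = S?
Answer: -1694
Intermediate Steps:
q(t, C) = -t/3 (q(t, C) = t*(-1/3) = -t/3)
s(p, w) = -w/3
B = 77 (B = 1 + 76 = 77)
X = -22 (X = -3 + 19*(-1/3*3) = -3 + 19*(-1) = -3 - 19 = -22)
B*X = 77*(-22) = -1694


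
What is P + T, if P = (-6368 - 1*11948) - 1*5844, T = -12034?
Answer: -36194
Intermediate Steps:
P = -24160 (P = (-6368 - 11948) - 5844 = -18316 - 5844 = -24160)
P + T = -24160 - 12034 = -36194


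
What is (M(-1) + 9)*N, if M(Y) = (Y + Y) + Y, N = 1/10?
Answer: ⅗ ≈ 0.60000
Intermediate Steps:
N = ⅒ ≈ 0.10000
M(Y) = 3*Y (M(Y) = 2*Y + Y = 3*Y)
(M(-1) + 9)*N = (3*(-1) + 9)*(⅒) = (-3 + 9)*(⅒) = 6*(⅒) = ⅗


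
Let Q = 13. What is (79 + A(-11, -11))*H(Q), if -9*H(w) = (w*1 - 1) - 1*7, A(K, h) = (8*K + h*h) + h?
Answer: -505/9 ≈ -56.111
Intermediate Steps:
A(K, h) = h + h**2 + 8*K (A(K, h) = (8*K + h**2) + h = (h**2 + 8*K) + h = h + h**2 + 8*K)
H(w) = 8/9 - w/9 (H(w) = -((w*1 - 1) - 1*7)/9 = -((w - 1) - 7)/9 = -((-1 + w) - 7)/9 = -(-8 + w)/9 = 8/9 - w/9)
(79 + A(-11, -11))*H(Q) = (79 + (-11 + (-11)**2 + 8*(-11)))*(8/9 - 1/9*13) = (79 + (-11 + 121 - 88))*(8/9 - 13/9) = (79 + 22)*(-5/9) = 101*(-5/9) = -505/9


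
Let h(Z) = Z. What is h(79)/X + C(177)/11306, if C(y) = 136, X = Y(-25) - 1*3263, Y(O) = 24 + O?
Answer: -224635/18451392 ≈ -0.012174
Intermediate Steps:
X = -3264 (X = (24 - 25) - 1*3263 = -1 - 3263 = -3264)
h(79)/X + C(177)/11306 = 79/(-3264) + 136/11306 = 79*(-1/3264) + 136*(1/11306) = -79/3264 + 68/5653 = -224635/18451392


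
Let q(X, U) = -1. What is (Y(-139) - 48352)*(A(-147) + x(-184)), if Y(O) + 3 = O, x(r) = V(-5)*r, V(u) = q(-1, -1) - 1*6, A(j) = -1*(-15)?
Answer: -63187682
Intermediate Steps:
A(j) = 15
V(u) = -7 (V(u) = -1 - 1*6 = -1 - 6 = -7)
x(r) = -7*r
Y(O) = -3 + O
(Y(-139) - 48352)*(A(-147) + x(-184)) = ((-3 - 139) - 48352)*(15 - 7*(-184)) = (-142 - 48352)*(15 + 1288) = -48494*1303 = -63187682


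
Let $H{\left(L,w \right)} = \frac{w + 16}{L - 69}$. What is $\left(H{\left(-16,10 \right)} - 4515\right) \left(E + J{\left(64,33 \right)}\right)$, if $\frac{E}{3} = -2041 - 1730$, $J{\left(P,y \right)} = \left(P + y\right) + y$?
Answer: $\frac{4292046583}{85} \approx 5.0495 \cdot 10^{7}$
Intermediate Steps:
$J{\left(P,y \right)} = P + 2 y$
$E = -11313$ ($E = 3 \left(-2041 - 1730\right) = 3 \left(-3771\right) = -11313$)
$H{\left(L,w \right)} = \frac{16 + w}{-69 + L}$
$\left(H{\left(-16,10 \right)} - 4515\right) \left(E + J{\left(64,33 \right)}\right) = \left(\frac{16 + 10}{-69 - 16} - 4515\right) \left(-11313 + \left(64 + 2 \cdot 33\right)\right) = \left(\frac{1}{-85} \cdot 26 - 4515\right) \left(-11313 + \left(64 + 66\right)\right) = \left(\left(- \frac{1}{85}\right) 26 - 4515\right) \left(-11313 + 130\right) = \left(- \frac{26}{85} - 4515\right) \left(-11183\right) = \left(- \frac{383801}{85}\right) \left(-11183\right) = \frac{4292046583}{85}$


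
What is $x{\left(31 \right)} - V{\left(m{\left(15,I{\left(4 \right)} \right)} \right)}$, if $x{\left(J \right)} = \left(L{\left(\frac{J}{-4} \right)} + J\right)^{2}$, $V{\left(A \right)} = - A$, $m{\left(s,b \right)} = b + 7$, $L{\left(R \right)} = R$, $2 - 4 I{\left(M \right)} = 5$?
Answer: $\frac{8749}{16} \approx 546.81$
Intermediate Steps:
$I{\left(M \right)} = - \frac{3}{4}$ ($I{\left(M \right)} = \frac{1}{2} - \frac{5}{4} = - \frac{3}{4}$)
$m{\left(s,b \right)} = 7 + b$
$x{\left(J \right)} = \frac{9 J^{2}}{16}$ ($x{\left(J \right)} = \left(\frac{J}{-4} + J\right)^{2} = \left(J \left(- \frac{1}{4}\right) + J\right)^{2} = \left(- \frac{J}{4} + J\right)^{2} = \left(\frac{3 J}{4}\right)^{2} = \frac{9 J^{2}}{16}$)
$x{\left(31 \right)} - V{\left(m{\left(15,I{\left(4 \right)} \right)} \right)} = \frac{9 \cdot 31^{2}}{16} - - (7 - \frac{3}{4}) = \frac{9}{16} \cdot 961 - \left(-1\right) \frac{25}{4} = \frac{8649}{16} - - \frac{25}{4} = \frac{8649}{16} + \frac{25}{4} = \frac{8749}{16}$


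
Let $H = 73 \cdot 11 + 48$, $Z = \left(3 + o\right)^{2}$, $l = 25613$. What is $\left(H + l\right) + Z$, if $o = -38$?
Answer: $27689$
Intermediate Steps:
$Z = 1225$ ($Z = \left(3 - 38\right)^{2} = \left(-35\right)^{2} = 1225$)
$H = 851$ ($H = 803 + 48 = 851$)
$\left(H + l\right) + Z = \left(851 + 25613\right) + 1225 = 26464 + 1225 = 27689$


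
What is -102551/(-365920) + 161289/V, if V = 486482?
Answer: 54454043231/89006746720 ≈ 0.61180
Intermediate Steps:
-102551/(-365920) + 161289/V = -102551/(-365920) + 161289/486482 = -102551*(-1/365920) + 161289*(1/486482) = 102551/365920 + 161289/486482 = 54454043231/89006746720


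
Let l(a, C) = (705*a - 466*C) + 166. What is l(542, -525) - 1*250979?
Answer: 375947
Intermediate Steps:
l(a, C) = 166 - 466*C + 705*a (l(a, C) = (-466*C + 705*a) + 166 = 166 - 466*C + 705*a)
l(542, -525) - 1*250979 = (166 - 466*(-525) + 705*542) - 1*250979 = (166 + 244650 + 382110) - 250979 = 626926 - 250979 = 375947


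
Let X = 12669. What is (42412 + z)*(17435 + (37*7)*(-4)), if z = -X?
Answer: 487755457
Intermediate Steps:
z = -12669 (z = -1*12669 = -12669)
(42412 + z)*(17435 + (37*7)*(-4)) = (42412 - 12669)*(17435 + (37*7)*(-4)) = 29743*(17435 + 259*(-4)) = 29743*(17435 - 1036) = 29743*16399 = 487755457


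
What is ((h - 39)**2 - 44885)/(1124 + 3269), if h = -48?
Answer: -37316/4393 ≈ -8.4944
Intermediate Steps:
((h - 39)**2 - 44885)/(1124 + 3269) = ((-48 - 39)**2 - 44885)/(1124 + 3269) = ((-87)**2 - 44885)/4393 = (7569 - 44885)*(1/4393) = -37316*1/4393 = -37316/4393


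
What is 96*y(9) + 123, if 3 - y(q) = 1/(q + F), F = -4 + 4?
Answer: 1201/3 ≈ 400.33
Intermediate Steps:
F = 0
y(q) = 3 - 1/q (y(q) = 3 - 1/(q + 0) = 3 - 1/q)
96*y(9) + 123 = 96*(3 - 1/9) + 123 = 96*(3 - 1*⅑) + 123 = 96*(3 - ⅑) + 123 = 96*(26/9) + 123 = 832/3 + 123 = 1201/3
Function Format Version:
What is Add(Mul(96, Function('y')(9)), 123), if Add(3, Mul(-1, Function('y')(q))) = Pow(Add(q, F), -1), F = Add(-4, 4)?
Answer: Rational(1201, 3) ≈ 400.33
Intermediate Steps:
F = 0
Function('y')(q) = Add(3, Mul(-1, Pow(q, -1))) (Function('y')(q) = Add(3, Mul(-1, Pow(Add(q, 0), -1))) = Add(3, Mul(-1, Pow(q, -1))))
Add(Mul(96, Function('y')(9)), 123) = Add(Mul(96, Add(3, Mul(-1, Pow(9, -1)))), 123) = Add(Mul(96, Add(3, Mul(-1, Rational(1, 9)))), 123) = Add(Mul(96, Add(3, Rational(-1, 9))), 123) = Add(Mul(96, Rational(26, 9)), 123) = Add(Rational(832, 3), 123) = Rational(1201, 3)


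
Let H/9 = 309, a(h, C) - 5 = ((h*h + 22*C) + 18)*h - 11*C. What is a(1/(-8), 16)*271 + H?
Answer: -28720271/512 ≈ -56094.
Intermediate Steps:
a(h, C) = 5 - 11*C + h*(18 + h**2 + 22*C) (a(h, C) = 5 + (((h*h + 22*C) + 18)*h - 11*C) = 5 + (((h**2 + 22*C) + 18)*h - 11*C) = 5 + ((18 + h**2 + 22*C)*h - 11*C) = 5 + (h*(18 + h**2 + 22*C) - 11*C) = 5 + (-11*C + h*(18 + h**2 + 22*C)) = 5 - 11*C + h*(18 + h**2 + 22*C))
H = 2781 (H = 9*309 = 2781)
a(1/(-8), 16)*271 + H = (5 + (1/(-8))**3 - 11*16 + 18/(-8) + 22*16/(-8))*271 + 2781 = (5 + (-1/8)**3 - 176 + 18*(-1/8) + 22*16*(-1/8))*271 + 2781 = (5 - 1/512 - 176 - 9/4 - 44)*271 + 2781 = -111233/512*271 + 2781 = -30144143/512 + 2781 = -28720271/512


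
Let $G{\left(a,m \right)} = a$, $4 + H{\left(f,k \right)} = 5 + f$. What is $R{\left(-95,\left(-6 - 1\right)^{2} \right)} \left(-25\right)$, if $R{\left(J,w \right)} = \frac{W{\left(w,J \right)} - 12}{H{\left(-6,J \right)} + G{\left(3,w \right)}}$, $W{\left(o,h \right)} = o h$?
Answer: $- \frac{116675}{2} \approx -58338.0$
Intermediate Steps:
$H{\left(f,k \right)} = 1 + f$ ($H{\left(f,k \right)} = -4 + \left(5 + f\right) = 1 + f$)
$W{\left(o,h \right)} = h o$
$R{\left(J,w \right)} = 6 - \frac{J w}{2}$ ($R{\left(J,w \right)} = \frac{J w - 12}{\left(1 - 6\right) + 3} = \frac{-12 + J w}{-5 + 3} = \frac{-12 + J w}{-2} = \left(-12 + J w\right) \left(- \frac{1}{2}\right) = 6 - \frac{J w}{2}$)
$R{\left(-95,\left(-6 - 1\right)^{2} \right)} \left(-25\right) = \left(6 - - \frac{95 \left(-6 - 1\right)^{2}}{2}\right) \left(-25\right) = \left(6 - - \frac{95 \left(-7\right)^{2}}{2}\right) \left(-25\right) = \left(6 - \left(- \frac{95}{2}\right) 49\right) \left(-25\right) = \left(6 + \frac{4655}{2}\right) \left(-25\right) = \frac{4667}{2} \left(-25\right) = - \frac{116675}{2}$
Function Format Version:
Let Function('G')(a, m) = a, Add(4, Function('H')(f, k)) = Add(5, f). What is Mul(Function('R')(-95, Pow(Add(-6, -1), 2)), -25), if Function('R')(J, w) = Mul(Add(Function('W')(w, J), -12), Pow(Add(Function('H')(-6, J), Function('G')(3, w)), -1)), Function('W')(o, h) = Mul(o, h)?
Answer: Rational(-116675, 2) ≈ -58338.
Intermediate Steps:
Function('H')(f, k) = Add(1, f) (Function('H')(f, k) = Add(-4, Add(5, f)) = Add(1, f))
Function('W')(o, h) = Mul(h, o)
Function('R')(J, w) = Add(6, Mul(Rational(-1, 2), J, w)) (Function('R')(J, w) = Mul(Add(Mul(J, w), -12), Pow(Add(Add(1, -6), 3), -1)) = Mul(Add(-12, Mul(J, w)), Pow(Add(-5, 3), -1)) = Mul(Add(-12, Mul(J, w)), Pow(-2, -1)) = Mul(Add(-12, Mul(J, w)), Rational(-1, 2)) = Add(6, Mul(Rational(-1, 2), J, w)))
Mul(Function('R')(-95, Pow(Add(-6, -1), 2)), -25) = Mul(Add(6, Mul(Rational(-1, 2), -95, Pow(Add(-6, -1), 2))), -25) = Mul(Add(6, Mul(Rational(-1, 2), -95, Pow(-7, 2))), -25) = Mul(Add(6, Mul(Rational(-1, 2), -95, 49)), -25) = Mul(Add(6, Rational(4655, 2)), -25) = Mul(Rational(4667, 2), -25) = Rational(-116675, 2)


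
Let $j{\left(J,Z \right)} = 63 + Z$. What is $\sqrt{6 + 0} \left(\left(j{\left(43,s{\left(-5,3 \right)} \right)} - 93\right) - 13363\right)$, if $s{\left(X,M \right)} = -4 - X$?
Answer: $- 13392 \sqrt{6} \approx -32804.0$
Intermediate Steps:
$\sqrt{6 + 0} \left(\left(j{\left(43,s{\left(-5,3 \right)} \right)} - 93\right) - 13363\right) = \sqrt{6 + 0} \left(\left(\left(63 - -1\right) - 93\right) - 13363\right) = \sqrt{6} \left(\left(\left(63 + \left(-4 + 5\right)\right) - 93\right) - 13363\right) = \sqrt{6} \left(\left(\left(63 + 1\right) - 93\right) - 13363\right) = \sqrt{6} \left(\left(64 - 93\right) - 13363\right) = \sqrt{6} \left(-29 - 13363\right) = \sqrt{6} \left(-13392\right) = - 13392 \sqrt{6}$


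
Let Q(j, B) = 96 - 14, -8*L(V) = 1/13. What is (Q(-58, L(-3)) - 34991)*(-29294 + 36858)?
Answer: -264051676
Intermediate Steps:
L(V) = -1/104 (L(V) = -⅛/13 = -⅛*1/13 = -1/104)
Q(j, B) = 82
(Q(-58, L(-3)) - 34991)*(-29294 + 36858) = (82 - 34991)*(-29294 + 36858) = -34909*7564 = -264051676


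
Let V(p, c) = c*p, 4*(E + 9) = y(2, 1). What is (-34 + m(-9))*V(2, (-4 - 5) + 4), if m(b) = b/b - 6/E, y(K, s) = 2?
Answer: 5490/17 ≈ 322.94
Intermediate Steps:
E = -17/2 (E = -9 + (¼)*2 = -9 + ½ = -17/2 ≈ -8.5000)
m(b) = 29/17 (m(b) = b/b - 6/(-17/2) = 1 - 6*(-2/17) = 1 + 12/17 = 29/17)
(-34 + m(-9))*V(2, (-4 - 5) + 4) = (-34 + 29/17)*(((-4 - 5) + 4)*2) = -549*(-9 + 4)*2/17 = -(-2745)*2/17 = -549/17*(-10) = 5490/17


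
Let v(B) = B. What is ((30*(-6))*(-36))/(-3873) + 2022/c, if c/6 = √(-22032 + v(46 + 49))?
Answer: -2160/1291 - 337*I*√21937/21937 ≈ -1.6731 - 2.2753*I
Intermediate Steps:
c = 6*I*√21937 (c = 6*√(-22032 + (46 + 49)) = 6*√(-22032 + 95) = 6*√(-21937) = 6*(I*√21937) = 6*I*√21937 ≈ 888.67*I)
((30*(-6))*(-36))/(-3873) + 2022/c = ((30*(-6))*(-36))/(-3873) + 2022/((6*I*√21937)) = -180*(-36)*(-1/3873) + 2022*(-I*√21937/131622) = 6480*(-1/3873) - 337*I*√21937/21937 = -2160/1291 - 337*I*√21937/21937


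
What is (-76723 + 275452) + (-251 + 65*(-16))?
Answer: 197438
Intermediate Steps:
(-76723 + 275452) + (-251 + 65*(-16)) = 198729 + (-251 - 1040) = 198729 - 1291 = 197438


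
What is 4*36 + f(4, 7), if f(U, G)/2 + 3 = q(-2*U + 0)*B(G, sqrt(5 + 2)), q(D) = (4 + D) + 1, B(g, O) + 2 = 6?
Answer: 114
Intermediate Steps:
B(g, O) = 4 (B(g, O) = -2 + 6 = 4)
q(D) = 5 + D
f(U, G) = 34 - 16*U (f(U, G) = -6 + 2*((5 + (-2*U + 0))*4) = -6 + 2*((5 - 2*U)*4) = -6 + 2*(20 - 8*U) = -6 + (40 - 16*U) = 34 - 16*U)
4*36 + f(4, 7) = 4*36 + (34 - 16*4) = 144 + (34 - 64) = 144 - 30 = 114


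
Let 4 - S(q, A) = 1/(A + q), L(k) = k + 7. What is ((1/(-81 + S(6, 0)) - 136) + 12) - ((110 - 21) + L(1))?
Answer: -102329/463 ≈ -221.01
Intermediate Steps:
L(k) = 7 + k
S(q, A) = 4 - 1/(A + q)
((1/(-81 + S(6, 0)) - 136) + 12) - ((110 - 21) + L(1)) = ((1/(-81 + (-1 + 4*0 + 4*6)/(0 + 6)) - 136) + 12) - ((110 - 21) + (7 + 1)) = ((1/(-81 + (-1 + 0 + 24)/6) - 136) + 12) - (89 + 8) = ((1/(-81 + (1/6)*23) - 136) + 12) - 1*97 = ((1/(-81 + 23/6) - 136) + 12) - 97 = ((1/(-463/6) - 136) + 12) - 97 = ((-6/463 - 136) + 12) - 97 = (-62974/463 + 12) - 97 = -57418/463 - 97 = -102329/463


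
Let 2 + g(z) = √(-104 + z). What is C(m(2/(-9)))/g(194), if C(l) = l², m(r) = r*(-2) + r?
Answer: 4/3483 + 2*√10/1161 ≈ 0.0065959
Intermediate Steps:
m(r) = -r (m(r) = -2*r + r = -r)
g(z) = -2 + √(-104 + z)
C(m(2/(-9)))/g(194) = (-2/(-9))²/(-2 + √(-104 + 194)) = (-2*(-1)/9)²/(-2 + √90) = (-1*(-2/9))²/(-2 + 3*√10) = (2/9)²/(-2 + 3*√10) = 4/(81*(-2 + 3*√10))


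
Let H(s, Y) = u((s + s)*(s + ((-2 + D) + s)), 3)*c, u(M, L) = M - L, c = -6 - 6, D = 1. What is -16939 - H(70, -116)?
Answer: 216545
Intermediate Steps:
c = -12
H(s, Y) = 36 - 24*s*(-1 + 2*s) (H(s, Y) = ((s + s)*(s + ((-2 + 1) + s)) - 1*3)*(-12) = ((2*s)*(s + (-1 + s)) - 3)*(-12) = ((2*s)*(-1 + 2*s) - 3)*(-12) = (2*s*(-1 + 2*s) - 3)*(-12) = (-3 + 2*s*(-1 + 2*s))*(-12) = 36 - 24*s*(-1 + 2*s))
-16939 - H(70, -116) = -16939 - (36 - 48*70² + 24*70) = -16939 - (36 - 48*4900 + 1680) = -16939 - (36 - 235200 + 1680) = -16939 - 1*(-233484) = -16939 + 233484 = 216545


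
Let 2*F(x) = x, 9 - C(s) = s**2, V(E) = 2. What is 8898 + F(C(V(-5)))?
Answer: 17801/2 ≈ 8900.5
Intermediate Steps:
C(s) = 9 - s**2
F(x) = x/2
8898 + F(C(V(-5))) = 8898 + (9 - 1*2**2)/2 = 8898 + (9 - 1*4)/2 = 8898 + (9 - 4)/2 = 8898 + (1/2)*5 = 8898 + 5/2 = 17801/2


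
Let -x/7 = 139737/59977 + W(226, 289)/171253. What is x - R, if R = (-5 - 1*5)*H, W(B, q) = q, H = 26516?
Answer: 2723354677557262/10271241181 ≈ 2.6514e+5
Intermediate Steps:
x = -167633996698/10271241181 (x = -7*(139737/59977 + 289/171253) = -7*23947713814/10271241181 = -167633996698/10271241181 ≈ -16.321)
R = -265160 (R = (-5 - 1*5)*26516 = (-5 - 5)*26516 = -10*26516 = -265160)
x - R = -167633996698/10271241181 - 1*(-265160) = -167633996698/10271241181 + 265160 = 2723354677557262/10271241181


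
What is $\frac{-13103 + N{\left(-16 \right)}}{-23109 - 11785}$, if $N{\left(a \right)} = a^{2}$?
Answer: $\frac{12847}{34894} \approx 0.36817$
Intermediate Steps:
$\frac{-13103 + N{\left(-16 \right)}}{-23109 - 11785} = \frac{-13103 + \left(-16\right)^{2}}{-23109 - 11785} = \frac{-13103 + 256}{-34894} = \left(-12847\right) \left(- \frac{1}{34894}\right) = \frac{12847}{34894}$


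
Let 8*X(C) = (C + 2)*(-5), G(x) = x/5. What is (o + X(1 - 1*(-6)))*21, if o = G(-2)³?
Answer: -119469/1000 ≈ -119.47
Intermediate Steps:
G(x) = x/5 (G(x) = x*(⅕) = x/5)
X(C) = -5/4 - 5*C/8 (X(C) = ((C + 2)*(-5))/8 = ((2 + C)*(-5))/8 = (-10 - 5*C)/8 = -5/4 - 5*C/8)
o = -8/125 (o = ((⅕)*(-2))³ = (-⅖)³ = -8/125 ≈ -0.064000)
(o + X(1 - 1*(-6)))*21 = (-8/125 + (-5/4 - 5*(1 - 1*(-6))/8))*21 = (-8/125 + (-5/4 - 5*(1 + 6)/8))*21 = (-8/125 + (-5/4 - 5/8*7))*21 = (-8/125 + (-5/4 - 35/8))*21 = (-8/125 - 45/8)*21 = -5689/1000*21 = -119469/1000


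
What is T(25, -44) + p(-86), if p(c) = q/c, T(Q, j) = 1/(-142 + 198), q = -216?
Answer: 6091/2408 ≈ 2.5295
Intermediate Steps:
T(Q, j) = 1/56
p(c) = -216/c
T(25, -44) + p(-86) = 1/56 - 216/(-86) = 1/56 - 216*(-1/86) = 1/56 + 108/43 = 6091/2408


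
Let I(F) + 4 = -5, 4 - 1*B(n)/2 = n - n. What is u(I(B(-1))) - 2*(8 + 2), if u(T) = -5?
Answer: -25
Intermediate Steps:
B(n) = 8 (B(n) = 8 - 2*(n - n) = 8 - 2*0 = 8 + 0 = 8)
I(F) = -9 (I(F) = -4 - 5 = -9)
u(I(B(-1))) - 2*(8 + 2) = -5 - 2*(8 + 2) = -5 - 2*10 = -5 - 20 = -25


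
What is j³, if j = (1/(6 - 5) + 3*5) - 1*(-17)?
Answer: 35937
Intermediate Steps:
j = 33 (j = (1/1 + 15) + 17 = (1 + 15) + 17 = 16 + 17 = 33)
j³ = 33³ = 35937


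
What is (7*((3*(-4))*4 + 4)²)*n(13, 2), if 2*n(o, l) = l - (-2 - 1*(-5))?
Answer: -6776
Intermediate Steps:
n(o, l) = -3/2 + l/2 (n(o, l) = (l - (-2 - 1*(-5)))/2 = (l - (-2 + 5))/2 = (l - 1*3)/2 = (l - 3)/2 = (-3 + l)/2 = -3/2 + l/2)
(7*((3*(-4))*4 + 4)²)*n(13, 2) = (7*((3*(-4))*4 + 4)²)*(-3/2 + (½)*2) = (7*(-12*4 + 4)²)*(-3/2 + 1) = (7*(-48 + 4)²)*(-½) = (7*(-44)²)*(-½) = (7*1936)*(-½) = 13552*(-½) = -6776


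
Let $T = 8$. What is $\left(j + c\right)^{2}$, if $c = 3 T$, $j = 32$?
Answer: $3136$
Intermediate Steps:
$c = 24$ ($c = 3 \cdot 8 = 24$)
$\left(j + c\right)^{2} = \left(32 + 24\right)^{2} = 56^{2} = 3136$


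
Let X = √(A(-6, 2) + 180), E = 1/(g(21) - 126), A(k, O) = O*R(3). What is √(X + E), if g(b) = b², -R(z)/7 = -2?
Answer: √(35 + 44100*√13)/105 ≈ 3.7981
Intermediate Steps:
R(z) = 14 (R(z) = -7*(-2) = 14)
A(k, O) = 14*O (A(k, O) = O*14 = 14*O)
E = 1/315 (E = 1/(21² - 126) = 1/(441 - 126) = 1/315 ≈ 0.0031746)
X = 4*√13 (X = √(14*2 + 180) = √(28 + 180) = √208 = 4*√13 ≈ 14.422)
√(X + E) = √(4*√13 + 1/315) = √(1/315 + 4*√13)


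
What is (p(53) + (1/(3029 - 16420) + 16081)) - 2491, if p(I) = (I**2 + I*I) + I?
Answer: 257924050/13391 ≈ 19261.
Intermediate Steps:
p(I) = I + 2*I**2 (p(I) = (I**2 + I**2) + I = 2*I**2 + I = I + 2*I**2)
(p(53) + (1/(3029 - 16420) + 16081)) - 2491 = (53*(1 + 2*53) + (1/(3029 - 16420) + 16081)) - 2491 = (53*(1 + 106) + (1/(-13391) + 16081)) - 2491 = (53*107 + (-1/13391 + 16081)) - 2491 = (5671 + 215340670/13391) - 2491 = 291281031/13391 - 2491 = 257924050/13391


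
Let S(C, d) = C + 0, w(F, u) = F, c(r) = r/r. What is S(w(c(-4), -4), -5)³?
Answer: 1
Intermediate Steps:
c(r) = 1
S(C, d) = C
S(w(c(-4), -4), -5)³ = 1³ = 1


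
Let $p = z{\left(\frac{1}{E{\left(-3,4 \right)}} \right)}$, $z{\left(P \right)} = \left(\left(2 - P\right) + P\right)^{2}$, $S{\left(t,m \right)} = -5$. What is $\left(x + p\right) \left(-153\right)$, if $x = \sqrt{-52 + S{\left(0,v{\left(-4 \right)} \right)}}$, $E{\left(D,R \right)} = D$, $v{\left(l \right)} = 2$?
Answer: $-612 - 153 i \sqrt{57} \approx -612.0 - 1155.1 i$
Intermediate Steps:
$z{\left(P \right)} = 4$ ($z{\left(P \right)} = 2^{2} = 4$)
$p = 4$
$x = i \sqrt{57}$ ($x = \sqrt{-52 - 5} = \sqrt{-57} = i \sqrt{57} \approx 7.5498 i$)
$\left(x + p\right) \left(-153\right) = \left(i \sqrt{57} + 4\right) \left(-153\right) = \left(4 + i \sqrt{57}\right) \left(-153\right) = -612 - 153 i \sqrt{57}$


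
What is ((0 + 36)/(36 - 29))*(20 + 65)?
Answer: 3060/7 ≈ 437.14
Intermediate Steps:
((0 + 36)/(36 - 29))*(20 + 65) = (36/7)*85 = 3060/7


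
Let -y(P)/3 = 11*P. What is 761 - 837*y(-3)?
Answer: -82102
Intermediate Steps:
y(P) = -33*P
761 - 837*y(-3) = 761 - (-27621)*(-3) = 761 - 837*99 = 761 - 82863 = -82102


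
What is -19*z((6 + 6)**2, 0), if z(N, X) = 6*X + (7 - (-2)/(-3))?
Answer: -361/3 ≈ -120.33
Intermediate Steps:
z(N, X) = 19/3 + 6*X (z(N, X) = 6*X + (7 - (-2)*(-1)/3) = 6*X + (7 - 1*2/3) = 6*X + (7 - 2/3) = 6*X + 19/3 = 19/3 + 6*X)
-19*z((6 + 6)**2, 0) = -19*(19/3 + 6*0) = -19*(19/3 + 0) = -19*19/3 = -361/3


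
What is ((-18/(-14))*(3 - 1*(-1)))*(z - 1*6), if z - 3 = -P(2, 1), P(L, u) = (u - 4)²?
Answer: -432/7 ≈ -61.714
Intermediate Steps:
P(L, u) = (-4 + u)²
z = -6 (z = 3 - (-4 + 1)² = 3 - 1*(-3)² = 3 - 1*9 = 3 - 9 = -6)
((-18/(-14))*(3 - 1*(-1)))*(z - 1*6) = ((-18/(-14))*(3 - 1*(-1)))*(-6 - 1*6) = ((-18*(-1/14))*(3 + 1))*(-6 - 6) = ((9/7)*4)*(-12) = (36/7)*(-12) = -432/7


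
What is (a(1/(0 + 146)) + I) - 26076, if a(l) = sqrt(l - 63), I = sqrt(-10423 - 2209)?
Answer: -26076 + 2*I*sqrt(3158) + I*sqrt(1342762)/146 ≈ -26076.0 + 120.33*I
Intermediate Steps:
I = 2*I*sqrt(3158) (I = sqrt(-12632) = 2*I*sqrt(3158) ≈ 112.39*I)
a(l) = sqrt(-63 + l)
(a(1/(0 + 146)) + I) - 26076 = (sqrt(-63 + 1/(0 + 146)) + 2*I*sqrt(3158)) - 26076 = (sqrt(-63 + 1/146) + 2*I*sqrt(3158)) - 26076 = (sqrt(-9197/146) + 2*I*sqrt(3158)) - 26076 = (I*sqrt(1342762)/146 + 2*I*sqrt(3158)) - 26076 = (2*I*sqrt(3158) + I*sqrt(1342762)/146) - 26076 = -26076 + 2*I*sqrt(3158) + I*sqrt(1342762)/146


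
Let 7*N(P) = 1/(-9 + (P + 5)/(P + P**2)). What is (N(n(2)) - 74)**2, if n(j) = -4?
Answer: 3073371844/561001 ≈ 5478.4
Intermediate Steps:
N(P) = 1/(7*(-9 + (5 + P)/(P + P**2))) (N(P) = 1/(7*(-9 + (P + 5)/(P + P**2))) = 1/(7*(-9 + (5 + P)/(P + P**2))))
(N(n(2)) - 74)**2 = (-1*(-4)*(1 - 4)/(-35 + 56*(-4) + 63*(-4)**2) - 74)**2 = (-1*(-4)*(-3)/(-35 - 224 + 63*16) - 74)**2 = (-1*(-4)*(-3)/(-35 - 224 + 1008) - 74)**2 = (-1*(-4)*(-3)/749 - 74)**2 = (-1*(-4)*1/749*(-3) - 74)**2 = (-12/749 - 74)**2 = (-55438/749)**2 = 3073371844/561001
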